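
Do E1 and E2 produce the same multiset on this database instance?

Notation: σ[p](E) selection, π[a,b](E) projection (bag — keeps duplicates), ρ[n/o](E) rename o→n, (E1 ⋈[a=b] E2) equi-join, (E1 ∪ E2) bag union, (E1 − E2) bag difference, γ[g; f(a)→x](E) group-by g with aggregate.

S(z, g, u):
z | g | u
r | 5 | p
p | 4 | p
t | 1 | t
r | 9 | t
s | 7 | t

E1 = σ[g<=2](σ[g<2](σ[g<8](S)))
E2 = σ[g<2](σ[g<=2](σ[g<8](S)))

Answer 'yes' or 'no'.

E1 subexpression sizes:
  S → 5
  σ[g<8](S) → 4
  σ[g<2](σ[g<8](S)) → 1
  σ[g<=2](σ[g<2](σ[g<8](S))) → 1
E2 subexpression sizes:
  S → 5
  σ[g<8](S) → 4
  σ[g<=2](σ[g<8](S)) → 1
  σ[g<2](σ[g<=2](σ[g<8](S))) → 1

E1 and E2 produce the same multiset:
z | g | u
t | 1 | t

yes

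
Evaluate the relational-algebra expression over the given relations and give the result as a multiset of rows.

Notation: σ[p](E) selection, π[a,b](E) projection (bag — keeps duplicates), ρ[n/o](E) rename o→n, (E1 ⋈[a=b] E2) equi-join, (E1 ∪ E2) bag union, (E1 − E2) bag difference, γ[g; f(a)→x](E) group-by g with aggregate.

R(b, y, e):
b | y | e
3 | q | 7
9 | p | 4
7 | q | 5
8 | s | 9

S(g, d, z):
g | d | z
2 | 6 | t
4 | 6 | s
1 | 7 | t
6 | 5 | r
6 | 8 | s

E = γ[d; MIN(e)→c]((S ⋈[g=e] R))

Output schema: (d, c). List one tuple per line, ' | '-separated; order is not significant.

Row counts bottom-up:
  S → 5
  R → 4
  (S ⋈[g=e] R) → 1
  γ[d; MIN(e)→c]((S ⋈[g=e] R)) → 1

== RESULT ==
d | c
6 | 4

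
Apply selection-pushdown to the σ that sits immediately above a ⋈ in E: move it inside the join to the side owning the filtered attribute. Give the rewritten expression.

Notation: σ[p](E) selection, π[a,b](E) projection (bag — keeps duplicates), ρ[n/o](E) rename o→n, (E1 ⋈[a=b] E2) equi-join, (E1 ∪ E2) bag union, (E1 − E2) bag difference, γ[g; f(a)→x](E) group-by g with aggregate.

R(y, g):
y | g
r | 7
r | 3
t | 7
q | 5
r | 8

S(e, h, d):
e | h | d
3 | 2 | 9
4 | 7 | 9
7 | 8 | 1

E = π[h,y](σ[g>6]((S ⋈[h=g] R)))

σ filters on g, owned by the right side.
E' = π[h,y]((S ⋈[h=g] σ[g>6](R)))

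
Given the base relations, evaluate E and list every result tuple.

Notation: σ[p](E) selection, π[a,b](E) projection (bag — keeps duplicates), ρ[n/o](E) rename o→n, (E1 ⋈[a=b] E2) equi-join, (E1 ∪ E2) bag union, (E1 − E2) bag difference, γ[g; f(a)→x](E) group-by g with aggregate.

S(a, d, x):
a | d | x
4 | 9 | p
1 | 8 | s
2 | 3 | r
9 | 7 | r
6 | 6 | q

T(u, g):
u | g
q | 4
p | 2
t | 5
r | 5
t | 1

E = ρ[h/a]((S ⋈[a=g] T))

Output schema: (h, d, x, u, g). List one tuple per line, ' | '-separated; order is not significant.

Row counts bottom-up:
  S → 5
  T → 5
  (S ⋈[a=g] T) → 3
  ρ[h/a]((S ⋈[a=g] T)) → 3

== RESULT ==
h | d | x | u | g
1 | 8 | s | t | 1
2 | 3 | r | p | 2
4 | 9 | p | q | 4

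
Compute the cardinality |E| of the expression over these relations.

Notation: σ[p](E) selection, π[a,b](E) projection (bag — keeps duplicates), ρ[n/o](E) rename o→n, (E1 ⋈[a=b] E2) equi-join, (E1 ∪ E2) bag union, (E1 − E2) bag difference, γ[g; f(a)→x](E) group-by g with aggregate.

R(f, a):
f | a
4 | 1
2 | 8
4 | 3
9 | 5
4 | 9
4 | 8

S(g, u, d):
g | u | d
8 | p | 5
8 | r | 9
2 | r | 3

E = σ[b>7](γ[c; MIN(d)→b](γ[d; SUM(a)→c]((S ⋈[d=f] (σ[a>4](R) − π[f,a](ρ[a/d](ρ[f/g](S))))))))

Subexpression sizes:
  S → 3
  R → 6
  σ[a>4](R) → 4
  S → 3
  ρ[f/g](S) → 3
  ρ[a/d](ρ[f/g](S)) → 3
  π[f,a](ρ[a/d](ρ[f/g](S))) → 3
  (σ[a>4](R) − π[f,a](ρ[a/d](ρ[f/g](S)))) → 4
  (S ⋈[d=f] (σ[a>4](R) − π[f,a](ρ[a/d](ρ[f/g](S))))) → 1
  γ[d; SUM(a)→c]((S ⋈[d=f] (σ[a>4](R) − π[f,a](ρ[a/d](ρ[f/g](S)))))) → 1
  γ[c; MIN(d)→b](γ[d; SUM(a)→c]((S ⋈[d=f] (σ[a>4](R) − π[f,a](ρ[a/d](ρ[f/g](S))))))) → 1
  σ[b>7](γ[c; MIN(d)→b](γ[d; SUM(a)→c]((S ⋈[d=f] (σ[a>4](R) − π[f,a](ρ[a/d](ρ[f/g](S)))))))) → 1

|E| = 1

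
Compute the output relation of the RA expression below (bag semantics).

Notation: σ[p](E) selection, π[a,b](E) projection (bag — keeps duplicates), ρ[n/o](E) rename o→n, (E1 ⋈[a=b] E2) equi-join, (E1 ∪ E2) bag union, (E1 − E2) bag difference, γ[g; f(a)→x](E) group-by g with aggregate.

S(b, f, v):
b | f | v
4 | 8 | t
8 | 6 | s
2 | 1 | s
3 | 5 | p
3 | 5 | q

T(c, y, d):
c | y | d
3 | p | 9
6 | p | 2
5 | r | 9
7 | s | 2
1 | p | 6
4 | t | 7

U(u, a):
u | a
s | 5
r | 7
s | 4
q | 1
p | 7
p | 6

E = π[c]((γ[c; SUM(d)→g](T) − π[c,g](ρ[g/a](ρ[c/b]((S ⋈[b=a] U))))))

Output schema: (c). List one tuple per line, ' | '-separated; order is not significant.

Stepwise |·|:
  T → 6
  γ[c; SUM(d)→g](T) → 6
  S → 5
  U → 6
  (S ⋈[b=a] U) → 1
  ρ[c/b]((S ⋈[b=a] U)) → 1
  ρ[g/a](ρ[c/b]((S ⋈[b=a] U))) → 1
  π[c,g](ρ[g/a](ρ[c/b]((S ⋈[b=a] U)))) → 1
  (γ[c; SUM(d)→g](T) − π[c,g](ρ[g/a](ρ[c/b]((S ⋈[b=a] U))))) → 6
  π[c]((γ[c; SUM(d)→g](T) − π[c,g](ρ[g/a](ρ[c/b]((S ⋈[b=a] U)))))) → 6

== RESULT ==
c
1
3
4
5
6
7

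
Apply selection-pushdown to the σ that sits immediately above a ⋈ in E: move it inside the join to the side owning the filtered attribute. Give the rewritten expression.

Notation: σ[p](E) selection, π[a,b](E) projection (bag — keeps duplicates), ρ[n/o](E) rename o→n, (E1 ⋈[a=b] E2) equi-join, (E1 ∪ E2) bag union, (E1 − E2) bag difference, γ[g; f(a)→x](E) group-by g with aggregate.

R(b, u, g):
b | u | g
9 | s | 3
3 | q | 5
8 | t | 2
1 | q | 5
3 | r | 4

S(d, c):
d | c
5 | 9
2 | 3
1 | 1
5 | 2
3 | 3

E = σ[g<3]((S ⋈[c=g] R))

σ filters on g, owned by the right side.
E' = (S ⋈[c=g] σ[g<3](R))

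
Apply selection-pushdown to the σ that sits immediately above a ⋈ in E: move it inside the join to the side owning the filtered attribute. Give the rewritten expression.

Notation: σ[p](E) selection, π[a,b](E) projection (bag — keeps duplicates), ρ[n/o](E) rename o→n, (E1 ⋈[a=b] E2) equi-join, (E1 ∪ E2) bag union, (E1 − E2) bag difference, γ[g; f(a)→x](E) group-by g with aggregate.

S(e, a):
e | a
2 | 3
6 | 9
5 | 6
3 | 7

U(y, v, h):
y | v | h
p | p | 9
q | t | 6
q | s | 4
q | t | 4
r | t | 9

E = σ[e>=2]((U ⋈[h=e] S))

σ filters on e, owned by the right side.
E' = (U ⋈[h=e] σ[e>=2](S))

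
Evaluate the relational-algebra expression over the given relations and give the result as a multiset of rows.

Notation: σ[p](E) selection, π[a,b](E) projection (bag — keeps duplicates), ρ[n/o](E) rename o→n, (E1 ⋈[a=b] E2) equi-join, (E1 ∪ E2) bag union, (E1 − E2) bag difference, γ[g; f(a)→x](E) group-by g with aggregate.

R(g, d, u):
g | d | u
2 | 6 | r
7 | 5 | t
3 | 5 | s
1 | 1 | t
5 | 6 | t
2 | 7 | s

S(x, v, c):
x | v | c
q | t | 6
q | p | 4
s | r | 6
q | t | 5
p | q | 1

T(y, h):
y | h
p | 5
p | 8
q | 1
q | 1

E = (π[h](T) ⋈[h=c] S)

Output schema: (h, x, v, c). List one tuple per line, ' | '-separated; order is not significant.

Per-node cardinality:
  T → 4
  π[h](T) → 4
  S → 5
  (π[h](T) ⋈[h=c] S) → 3

== RESULT ==
h | x | v | c
1 | p | q | 1
1 | p | q | 1
5 | q | t | 5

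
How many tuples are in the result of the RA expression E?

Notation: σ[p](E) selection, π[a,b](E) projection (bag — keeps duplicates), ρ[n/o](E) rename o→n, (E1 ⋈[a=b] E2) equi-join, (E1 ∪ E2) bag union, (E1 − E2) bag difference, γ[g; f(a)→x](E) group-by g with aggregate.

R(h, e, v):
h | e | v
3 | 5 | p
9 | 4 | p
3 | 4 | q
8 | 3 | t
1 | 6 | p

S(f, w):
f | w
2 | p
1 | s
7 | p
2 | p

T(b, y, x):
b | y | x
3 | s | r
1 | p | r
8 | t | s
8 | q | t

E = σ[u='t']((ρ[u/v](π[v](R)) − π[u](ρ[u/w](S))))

Subexpression sizes:
  R → 5
  π[v](R) → 5
  ρ[u/v](π[v](R)) → 5
  S → 4
  ρ[u/w](S) → 4
  π[u](ρ[u/w](S)) → 4
  (ρ[u/v](π[v](R)) − π[u](ρ[u/w](S))) → 2
  σ[u='t']((ρ[u/v](π[v](R)) − π[u](ρ[u/w](S)))) → 1

|E| = 1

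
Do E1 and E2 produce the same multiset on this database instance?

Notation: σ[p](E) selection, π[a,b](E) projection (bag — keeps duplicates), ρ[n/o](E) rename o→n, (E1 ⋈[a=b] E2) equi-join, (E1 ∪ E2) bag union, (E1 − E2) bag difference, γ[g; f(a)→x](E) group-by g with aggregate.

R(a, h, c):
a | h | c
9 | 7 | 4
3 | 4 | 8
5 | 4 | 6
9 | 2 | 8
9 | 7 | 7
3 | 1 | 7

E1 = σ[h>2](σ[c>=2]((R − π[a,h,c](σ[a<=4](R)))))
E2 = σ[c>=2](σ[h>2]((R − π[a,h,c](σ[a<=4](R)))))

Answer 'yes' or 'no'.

E1 stepwise |·|:
  R → 6
  R → 6
  σ[a<=4](R) → 2
  π[a,h,c](σ[a<=4](R)) → 2
  (R − π[a,h,c](σ[a<=4](R))) → 4
  σ[c>=2]((R − π[a,h,c](σ[a<=4](R)))) → 4
  σ[h>2](σ[c>=2]((R − π[a,h,c](σ[a<=4](R))))) → 3
E2 stepwise |·|:
  R → 6
  R → 6
  σ[a<=4](R) → 2
  π[a,h,c](σ[a<=4](R)) → 2
  (R − π[a,h,c](σ[a<=4](R))) → 4
  σ[h>2]((R − π[a,h,c](σ[a<=4](R)))) → 3
  σ[c>=2](σ[h>2]((R − π[a,h,c](σ[a<=4](R))))) → 3

E1 and E2 produce the same multiset:
a | h | c
5 | 4 | 6
9 | 7 | 4
9 | 7 | 7

yes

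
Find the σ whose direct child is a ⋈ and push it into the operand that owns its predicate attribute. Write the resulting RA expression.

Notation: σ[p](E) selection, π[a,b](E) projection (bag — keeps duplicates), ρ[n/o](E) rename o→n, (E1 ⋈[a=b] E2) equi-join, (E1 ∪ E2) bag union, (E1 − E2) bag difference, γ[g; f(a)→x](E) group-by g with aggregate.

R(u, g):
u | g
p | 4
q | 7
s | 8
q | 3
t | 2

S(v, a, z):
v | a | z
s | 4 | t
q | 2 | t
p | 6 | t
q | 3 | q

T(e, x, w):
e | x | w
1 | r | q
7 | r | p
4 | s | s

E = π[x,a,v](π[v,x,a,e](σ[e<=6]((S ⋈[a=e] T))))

σ filters on e, owned by the right side.
E' = π[x,a,v](π[v,x,a,e]((S ⋈[a=e] σ[e<=6](T))))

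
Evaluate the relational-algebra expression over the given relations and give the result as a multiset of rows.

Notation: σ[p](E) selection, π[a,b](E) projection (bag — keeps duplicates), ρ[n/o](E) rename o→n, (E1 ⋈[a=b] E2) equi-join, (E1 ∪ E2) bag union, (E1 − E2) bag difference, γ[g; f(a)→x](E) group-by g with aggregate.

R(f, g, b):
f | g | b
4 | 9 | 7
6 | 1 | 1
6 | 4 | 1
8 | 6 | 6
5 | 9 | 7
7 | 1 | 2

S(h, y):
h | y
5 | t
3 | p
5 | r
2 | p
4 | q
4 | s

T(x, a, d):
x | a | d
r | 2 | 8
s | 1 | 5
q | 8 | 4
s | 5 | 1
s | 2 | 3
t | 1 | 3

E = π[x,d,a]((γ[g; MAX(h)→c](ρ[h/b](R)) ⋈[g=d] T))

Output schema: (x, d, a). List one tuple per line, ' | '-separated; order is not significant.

Subexpression sizes:
  R → 6
  ρ[h/b](R) → 6
  γ[g; MAX(h)→c](ρ[h/b](R)) → 4
  T → 6
  (γ[g; MAX(h)→c](ρ[h/b](R)) ⋈[g=d] T) → 2
  π[x,d,a]((γ[g; MAX(h)→c](ρ[h/b](R)) ⋈[g=d] T)) → 2

== RESULT ==
x | d | a
q | 4 | 8
s | 1 | 5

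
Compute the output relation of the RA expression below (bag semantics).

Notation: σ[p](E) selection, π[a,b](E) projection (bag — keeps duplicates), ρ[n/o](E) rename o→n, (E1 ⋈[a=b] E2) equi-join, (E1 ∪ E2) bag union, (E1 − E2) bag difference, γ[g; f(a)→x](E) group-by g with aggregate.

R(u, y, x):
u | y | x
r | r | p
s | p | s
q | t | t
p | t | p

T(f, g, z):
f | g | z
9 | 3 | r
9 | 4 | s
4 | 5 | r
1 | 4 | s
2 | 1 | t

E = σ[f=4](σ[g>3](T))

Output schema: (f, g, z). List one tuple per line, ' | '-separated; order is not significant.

Per-node cardinality:
  T → 5
  σ[g>3](T) → 3
  σ[f=4](σ[g>3](T)) → 1

== RESULT ==
f | g | z
4 | 5 | r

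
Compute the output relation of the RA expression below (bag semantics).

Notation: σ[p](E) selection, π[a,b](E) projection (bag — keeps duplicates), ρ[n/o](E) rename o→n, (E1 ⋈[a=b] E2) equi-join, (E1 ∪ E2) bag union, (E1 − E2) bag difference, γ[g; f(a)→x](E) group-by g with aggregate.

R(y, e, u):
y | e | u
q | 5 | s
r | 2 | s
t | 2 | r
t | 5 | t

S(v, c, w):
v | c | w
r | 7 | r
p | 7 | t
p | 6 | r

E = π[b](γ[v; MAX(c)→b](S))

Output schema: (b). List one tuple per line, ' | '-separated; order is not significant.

Per-node cardinality:
  S → 3
  γ[v; MAX(c)→b](S) → 2
  π[b](γ[v; MAX(c)→b](S)) → 2

== RESULT ==
b
7
7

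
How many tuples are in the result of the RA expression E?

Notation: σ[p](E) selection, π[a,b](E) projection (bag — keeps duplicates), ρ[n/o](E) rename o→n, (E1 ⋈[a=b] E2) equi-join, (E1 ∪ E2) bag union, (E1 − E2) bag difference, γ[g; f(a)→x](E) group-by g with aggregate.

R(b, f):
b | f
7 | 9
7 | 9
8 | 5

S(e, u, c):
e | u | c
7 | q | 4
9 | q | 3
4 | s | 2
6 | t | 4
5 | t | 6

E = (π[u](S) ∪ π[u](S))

Subexpression sizes:
  S → 5
  π[u](S) → 5
  S → 5
  π[u](S) → 5
  (π[u](S) ∪ π[u](S)) → 10

|E| = 10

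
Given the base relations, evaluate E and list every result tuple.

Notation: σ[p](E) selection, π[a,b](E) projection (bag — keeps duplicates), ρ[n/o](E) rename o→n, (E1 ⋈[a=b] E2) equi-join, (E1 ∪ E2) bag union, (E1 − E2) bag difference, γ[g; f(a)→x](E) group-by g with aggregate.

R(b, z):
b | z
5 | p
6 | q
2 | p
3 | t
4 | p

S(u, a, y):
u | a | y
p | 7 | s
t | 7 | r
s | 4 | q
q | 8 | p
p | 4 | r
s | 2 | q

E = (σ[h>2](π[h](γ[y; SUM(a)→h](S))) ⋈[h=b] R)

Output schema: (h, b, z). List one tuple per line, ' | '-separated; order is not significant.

Per-node cardinality:
  S → 6
  γ[y; SUM(a)→h](S) → 4
  π[h](γ[y; SUM(a)→h](S)) → 4
  σ[h>2](π[h](γ[y; SUM(a)→h](S))) → 4
  R → 5
  (σ[h>2](π[h](γ[y; SUM(a)→h](S))) ⋈[h=b] R) → 1

== RESULT ==
h | b | z
6 | 6 | q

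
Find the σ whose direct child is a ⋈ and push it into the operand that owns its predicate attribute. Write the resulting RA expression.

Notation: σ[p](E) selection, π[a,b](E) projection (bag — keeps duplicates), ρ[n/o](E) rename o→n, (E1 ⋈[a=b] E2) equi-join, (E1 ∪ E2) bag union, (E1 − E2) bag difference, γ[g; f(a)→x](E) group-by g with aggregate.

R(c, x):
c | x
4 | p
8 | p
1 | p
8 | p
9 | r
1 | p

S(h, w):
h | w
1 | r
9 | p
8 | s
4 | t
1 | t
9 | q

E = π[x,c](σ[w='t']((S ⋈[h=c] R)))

σ filters on w, owned by the left side.
E' = π[x,c]((σ[w='t'](S) ⋈[h=c] R))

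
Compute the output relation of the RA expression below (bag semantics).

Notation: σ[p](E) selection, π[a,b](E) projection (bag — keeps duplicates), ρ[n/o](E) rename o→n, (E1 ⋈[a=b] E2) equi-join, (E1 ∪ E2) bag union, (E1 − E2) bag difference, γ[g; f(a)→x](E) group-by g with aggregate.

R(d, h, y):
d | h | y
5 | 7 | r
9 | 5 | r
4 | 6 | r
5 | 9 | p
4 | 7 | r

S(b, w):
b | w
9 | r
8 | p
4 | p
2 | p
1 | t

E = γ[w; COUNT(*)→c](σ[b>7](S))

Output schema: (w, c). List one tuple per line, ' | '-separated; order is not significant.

Subexpression sizes:
  S → 5
  σ[b>7](S) → 2
  γ[w; COUNT(*)→c](σ[b>7](S)) → 2

== RESULT ==
w | c
p | 1
r | 1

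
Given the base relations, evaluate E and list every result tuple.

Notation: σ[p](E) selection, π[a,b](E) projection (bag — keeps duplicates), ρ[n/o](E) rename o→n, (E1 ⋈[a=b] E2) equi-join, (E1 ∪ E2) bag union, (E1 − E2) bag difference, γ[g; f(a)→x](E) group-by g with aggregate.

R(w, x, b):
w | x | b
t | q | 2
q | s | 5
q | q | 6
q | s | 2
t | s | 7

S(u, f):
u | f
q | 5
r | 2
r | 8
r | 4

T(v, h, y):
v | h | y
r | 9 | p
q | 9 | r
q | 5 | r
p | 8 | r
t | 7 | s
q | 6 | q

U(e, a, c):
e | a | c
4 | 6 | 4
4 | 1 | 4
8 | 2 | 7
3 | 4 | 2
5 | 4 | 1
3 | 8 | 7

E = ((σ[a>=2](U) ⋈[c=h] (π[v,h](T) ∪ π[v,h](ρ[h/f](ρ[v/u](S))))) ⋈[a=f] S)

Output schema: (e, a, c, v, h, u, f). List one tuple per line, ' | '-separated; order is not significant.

Row counts bottom-up:
  U → 6
  σ[a>=2](U) → 5
  T → 6
  π[v,h](T) → 6
  S → 4
  ρ[v/u](S) → 4
  ρ[h/f](ρ[v/u](S)) → 4
  π[v,h](ρ[h/f](ρ[v/u](S))) → 4
  (π[v,h](T) ∪ π[v,h](ρ[h/f](ρ[v/u](S)))) → 10
  (σ[a>=2](U) ⋈[c=h] (π[v,h](T) ∪ π[v,h](ρ[h/f](ρ[v/u](S))))) → 4
  S → 4
  ((σ[a>=2](U) ⋈[c=h] (π[v,h](T) ∪ π[v,h](ρ[h/f](ρ[v/u](S))))) ⋈[a=f] S) → 3

== RESULT ==
e | a | c | v | h | u | f
3 | 4 | 2 | r | 2 | r | 4
3 | 8 | 7 | t | 7 | r | 8
8 | 2 | 7 | t | 7 | r | 2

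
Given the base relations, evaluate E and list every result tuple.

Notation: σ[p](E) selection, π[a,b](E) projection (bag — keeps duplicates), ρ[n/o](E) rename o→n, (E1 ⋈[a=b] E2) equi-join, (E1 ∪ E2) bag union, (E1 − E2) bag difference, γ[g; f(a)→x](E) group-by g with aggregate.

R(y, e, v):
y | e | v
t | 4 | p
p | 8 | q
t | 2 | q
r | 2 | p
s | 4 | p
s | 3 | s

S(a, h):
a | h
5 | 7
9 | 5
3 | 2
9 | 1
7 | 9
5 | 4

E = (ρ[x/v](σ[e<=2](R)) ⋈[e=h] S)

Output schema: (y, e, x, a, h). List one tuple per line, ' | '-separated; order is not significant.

Stepwise |·|:
  R → 6
  σ[e<=2](R) → 2
  ρ[x/v](σ[e<=2](R)) → 2
  S → 6
  (ρ[x/v](σ[e<=2](R)) ⋈[e=h] S) → 2

== RESULT ==
y | e | x | a | h
r | 2 | p | 3 | 2
t | 2 | q | 3 | 2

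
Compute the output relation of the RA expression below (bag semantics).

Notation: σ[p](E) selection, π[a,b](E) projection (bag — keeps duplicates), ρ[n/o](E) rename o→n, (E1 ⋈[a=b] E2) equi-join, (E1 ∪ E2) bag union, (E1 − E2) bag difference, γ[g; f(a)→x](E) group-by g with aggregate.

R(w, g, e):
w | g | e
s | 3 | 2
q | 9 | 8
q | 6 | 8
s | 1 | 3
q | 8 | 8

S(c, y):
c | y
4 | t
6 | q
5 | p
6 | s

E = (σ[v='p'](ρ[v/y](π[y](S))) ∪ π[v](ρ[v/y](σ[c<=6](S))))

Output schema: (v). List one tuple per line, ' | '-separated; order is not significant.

Row counts bottom-up:
  S → 4
  π[y](S) → 4
  ρ[v/y](π[y](S)) → 4
  σ[v='p'](ρ[v/y](π[y](S))) → 1
  S → 4
  σ[c<=6](S) → 4
  ρ[v/y](σ[c<=6](S)) → 4
  π[v](ρ[v/y](σ[c<=6](S))) → 4
  (σ[v='p'](ρ[v/y](π[y](S))) ∪ π[v](ρ[v/y](σ[c<=6](S)))) → 5

== RESULT ==
v
p
p
q
s
t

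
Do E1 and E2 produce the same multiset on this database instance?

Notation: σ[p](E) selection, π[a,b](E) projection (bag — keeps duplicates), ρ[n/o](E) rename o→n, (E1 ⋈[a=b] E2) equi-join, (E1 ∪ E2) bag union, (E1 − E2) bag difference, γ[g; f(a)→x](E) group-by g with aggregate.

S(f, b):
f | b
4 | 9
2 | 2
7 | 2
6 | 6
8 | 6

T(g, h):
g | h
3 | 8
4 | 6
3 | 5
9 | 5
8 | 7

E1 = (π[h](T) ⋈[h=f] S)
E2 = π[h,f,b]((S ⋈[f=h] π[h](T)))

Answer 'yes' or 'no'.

E1 stepwise |·|:
  T → 5
  π[h](T) → 5
  S → 5
  (π[h](T) ⋈[h=f] S) → 3
E2 stepwise |·|:
  S → 5
  T → 5
  π[h](T) → 5
  (S ⋈[f=h] π[h](T)) → 3
  π[h,f,b]((S ⋈[f=h] π[h](T))) → 3

E1 and E2 produce the same multiset:
h | f | b
6 | 6 | 6
7 | 7 | 2
8 | 8 | 6

yes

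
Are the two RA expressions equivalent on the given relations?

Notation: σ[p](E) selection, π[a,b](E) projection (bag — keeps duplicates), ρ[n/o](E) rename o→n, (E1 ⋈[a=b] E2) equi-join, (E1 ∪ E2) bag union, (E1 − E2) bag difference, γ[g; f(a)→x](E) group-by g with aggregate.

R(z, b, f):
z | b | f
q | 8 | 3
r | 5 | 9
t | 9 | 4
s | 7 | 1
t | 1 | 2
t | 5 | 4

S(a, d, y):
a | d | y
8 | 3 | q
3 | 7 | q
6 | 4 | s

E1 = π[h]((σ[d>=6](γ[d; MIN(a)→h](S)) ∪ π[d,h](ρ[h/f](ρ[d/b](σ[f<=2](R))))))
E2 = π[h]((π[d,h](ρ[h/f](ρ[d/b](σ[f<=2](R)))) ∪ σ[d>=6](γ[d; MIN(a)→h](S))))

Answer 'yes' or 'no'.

E1 per-node cardinality:
  S → 3
  γ[d; MIN(a)→h](S) → 3
  σ[d>=6](γ[d; MIN(a)→h](S)) → 1
  R → 6
  σ[f<=2](R) → 2
  ρ[d/b](σ[f<=2](R)) → 2
  ρ[h/f](ρ[d/b](σ[f<=2](R))) → 2
  π[d,h](ρ[h/f](ρ[d/b](σ[f<=2](R)))) → 2
  (σ[d>=6](γ[d; MIN(a)→h](S)) ∪ π[d,h](ρ[h/f](ρ[d/b](σ[f<=2](R))))) → 3
  π[h]((σ[d>=6](γ[d; MIN(a)→h](S)) ∪ π[d,h](ρ[h/f](ρ[d/b](σ[f<=2](R)))))) → 3
E2 per-node cardinality:
  R → 6
  σ[f<=2](R) → 2
  ρ[d/b](σ[f<=2](R)) → 2
  ρ[h/f](ρ[d/b](σ[f<=2](R))) → 2
  π[d,h](ρ[h/f](ρ[d/b](σ[f<=2](R)))) → 2
  S → 3
  γ[d; MIN(a)→h](S) → 3
  σ[d>=6](γ[d; MIN(a)→h](S)) → 1
  (π[d,h](ρ[h/f](ρ[d/b](σ[f<=2](R)))) ∪ σ[d>=6](γ[d; MIN(a)→h](S))) → 3
  π[h]((π[d,h](ρ[h/f](ρ[d/b](σ[f<=2](R)))) ∪ σ[d>=6](γ[d; MIN(a)→h](S)))) → 3

E1 and E2 produce the same multiset:
h
1
2
3

yes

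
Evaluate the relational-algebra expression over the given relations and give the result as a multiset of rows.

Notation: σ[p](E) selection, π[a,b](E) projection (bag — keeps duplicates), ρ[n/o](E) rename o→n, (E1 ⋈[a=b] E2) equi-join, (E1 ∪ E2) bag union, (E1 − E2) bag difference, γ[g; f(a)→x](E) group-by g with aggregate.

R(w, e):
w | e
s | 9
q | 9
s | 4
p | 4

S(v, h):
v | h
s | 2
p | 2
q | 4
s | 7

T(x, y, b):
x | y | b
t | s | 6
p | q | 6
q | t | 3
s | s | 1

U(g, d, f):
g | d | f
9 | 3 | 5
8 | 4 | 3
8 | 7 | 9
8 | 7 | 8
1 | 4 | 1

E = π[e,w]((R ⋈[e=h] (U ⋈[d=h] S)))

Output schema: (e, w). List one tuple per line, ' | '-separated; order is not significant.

Stepwise |·|:
  R → 4
  U → 5
  S → 4
  (U ⋈[d=h] S) → 4
  (R ⋈[e=h] (U ⋈[d=h] S)) → 4
  π[e,w]((R ⋈[e=h] (U ⋈[d=h] S))) → 4

== RESULT ==
e | w
4 | p
4 | p
4 | s
4 | s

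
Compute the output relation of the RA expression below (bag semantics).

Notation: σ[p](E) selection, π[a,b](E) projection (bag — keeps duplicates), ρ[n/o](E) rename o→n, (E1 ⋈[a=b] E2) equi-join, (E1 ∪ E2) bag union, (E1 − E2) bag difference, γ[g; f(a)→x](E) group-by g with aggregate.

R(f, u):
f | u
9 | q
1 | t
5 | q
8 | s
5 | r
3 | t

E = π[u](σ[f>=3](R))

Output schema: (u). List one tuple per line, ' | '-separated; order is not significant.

Stepwise |·|:
  R → 6
  σ[f>=3](R) → 5
  π[u](σ[f>=3](R)) → 5

== RESULT ==
u
q
q
r
s
t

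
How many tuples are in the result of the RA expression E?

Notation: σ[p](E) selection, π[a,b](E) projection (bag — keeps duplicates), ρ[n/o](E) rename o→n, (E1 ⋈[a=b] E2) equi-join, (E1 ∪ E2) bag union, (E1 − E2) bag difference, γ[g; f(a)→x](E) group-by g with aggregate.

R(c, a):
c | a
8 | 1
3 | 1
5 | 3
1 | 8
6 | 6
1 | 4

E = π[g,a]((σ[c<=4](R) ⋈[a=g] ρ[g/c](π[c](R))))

Stepwise |·|:
  R → 6
  σ[c<=4](R) → 3
  R → 6
  π[c](R) → 6
  ρ[g/c](π[c](R)) → 6
  (σ[c<=4](R) ⋈[a=g] ρ[g/c](π[c](R))) → 3
  π[g,a]((σ[c<=4](R) ⋈[a=g] ρ[g/c](π[c](R)))) → 3

|E| = 3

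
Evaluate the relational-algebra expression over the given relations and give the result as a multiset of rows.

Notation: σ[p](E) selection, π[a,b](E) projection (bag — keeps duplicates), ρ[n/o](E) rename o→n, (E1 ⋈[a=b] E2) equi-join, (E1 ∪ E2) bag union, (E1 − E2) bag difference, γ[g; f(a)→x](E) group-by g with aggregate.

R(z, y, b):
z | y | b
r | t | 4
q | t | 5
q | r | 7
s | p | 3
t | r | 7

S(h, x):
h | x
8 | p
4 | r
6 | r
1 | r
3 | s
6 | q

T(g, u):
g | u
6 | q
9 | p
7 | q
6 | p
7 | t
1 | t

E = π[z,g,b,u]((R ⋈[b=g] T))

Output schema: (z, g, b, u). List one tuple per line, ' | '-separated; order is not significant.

Per-node cardinality:
  R → 5
  T → 6
  (R ⋈[b=g] T) → 4
  π[z,g,b,u]((R ⋈[b=g] T)) → 4

== RESULT ==
z | g | b | u
q | 7 | 7 | q
q | 7 | 7 | t
t | 7 | 7 | q
t | 7 | 7 | t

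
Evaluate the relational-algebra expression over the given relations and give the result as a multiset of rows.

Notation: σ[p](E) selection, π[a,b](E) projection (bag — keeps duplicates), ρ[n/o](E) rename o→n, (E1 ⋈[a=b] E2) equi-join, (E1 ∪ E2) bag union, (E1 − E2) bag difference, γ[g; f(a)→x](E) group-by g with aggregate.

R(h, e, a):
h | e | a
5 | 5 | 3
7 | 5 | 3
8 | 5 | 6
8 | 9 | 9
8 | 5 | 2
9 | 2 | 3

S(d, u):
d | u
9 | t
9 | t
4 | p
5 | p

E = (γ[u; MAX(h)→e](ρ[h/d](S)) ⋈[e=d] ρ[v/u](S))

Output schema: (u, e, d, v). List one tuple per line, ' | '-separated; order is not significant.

Per-node cardinality:
  S → 4
  ρ[h/d](S) → 4
  γ[u; MAX(h)→e](ρ[h/d](S)) → 2
  S → 4
  ρ[v/u](S) → 4
  (γ[u; MAX(h)→e](ρ[h/d](S)) ⋈[e=d] ρ[v/u](S)) → 3

== RESULT ==
u | e | d | v
p | 5 | 5 | p
t | 9 | 9 | t
t | 9 | 9 | t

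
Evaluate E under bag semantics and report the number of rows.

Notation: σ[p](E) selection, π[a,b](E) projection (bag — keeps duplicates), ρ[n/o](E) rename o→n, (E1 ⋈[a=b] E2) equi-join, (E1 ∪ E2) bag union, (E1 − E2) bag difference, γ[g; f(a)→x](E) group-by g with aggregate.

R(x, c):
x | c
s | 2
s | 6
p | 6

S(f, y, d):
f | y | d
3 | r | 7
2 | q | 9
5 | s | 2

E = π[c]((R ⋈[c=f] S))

Stepwise |·|:
  R → 3
  S → 3
  (R ⋈[c=f] S) → 1
  π[c]((R ⋈[c=f] S)) → 1

|E| = 1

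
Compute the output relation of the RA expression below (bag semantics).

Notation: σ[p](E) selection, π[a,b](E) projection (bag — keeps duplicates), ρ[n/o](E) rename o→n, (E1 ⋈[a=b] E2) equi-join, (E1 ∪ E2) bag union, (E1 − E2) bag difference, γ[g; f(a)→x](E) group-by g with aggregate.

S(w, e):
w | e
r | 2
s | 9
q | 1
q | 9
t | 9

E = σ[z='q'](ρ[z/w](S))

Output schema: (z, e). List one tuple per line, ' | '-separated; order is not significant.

Row counts bottom-up:
  S → 5
  ρ[z/w](S) → 5
  σ[z='q'](ρ[z/w](S)) → 2

== RESULT ==
z | e
q | 1
q | 9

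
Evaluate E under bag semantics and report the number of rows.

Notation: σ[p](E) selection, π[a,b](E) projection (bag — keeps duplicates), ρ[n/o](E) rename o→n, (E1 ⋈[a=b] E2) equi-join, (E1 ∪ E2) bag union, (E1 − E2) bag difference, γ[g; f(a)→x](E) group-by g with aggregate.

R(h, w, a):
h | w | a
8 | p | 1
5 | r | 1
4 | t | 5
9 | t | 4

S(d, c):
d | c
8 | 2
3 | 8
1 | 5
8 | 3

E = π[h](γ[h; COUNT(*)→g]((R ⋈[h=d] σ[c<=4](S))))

Row counts bottom-up:
  R → 4
  S → 4
  σ[c<=4](S) → 2
  (R ⋈[h=d] σ[c<=4](S)) → 2
  γ[h; COUNT(*)→g]((R ⋈[h=d] σ[c<=4](S))) → 1
  π[h](γ[h; COUNT(*)→g]((R ⋈[h=d] σ[c<=4](S)))) → 1

|E| = 1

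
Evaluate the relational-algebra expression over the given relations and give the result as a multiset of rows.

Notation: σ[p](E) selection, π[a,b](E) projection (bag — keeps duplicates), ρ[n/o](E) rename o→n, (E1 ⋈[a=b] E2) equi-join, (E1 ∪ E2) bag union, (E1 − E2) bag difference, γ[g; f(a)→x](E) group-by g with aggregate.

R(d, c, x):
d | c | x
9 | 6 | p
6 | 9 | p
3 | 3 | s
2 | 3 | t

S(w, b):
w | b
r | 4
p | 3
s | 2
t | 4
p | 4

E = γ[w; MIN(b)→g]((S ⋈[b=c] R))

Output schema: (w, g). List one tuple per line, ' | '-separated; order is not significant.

Subexpression sizes:
  S → 5
  R → 4
  (S ⋈[b=c] R) → 2
  γ[w; MIN(b)→g]((S ⋈[b=c] R)) → 1

== RESULT ==
w | g
p | 3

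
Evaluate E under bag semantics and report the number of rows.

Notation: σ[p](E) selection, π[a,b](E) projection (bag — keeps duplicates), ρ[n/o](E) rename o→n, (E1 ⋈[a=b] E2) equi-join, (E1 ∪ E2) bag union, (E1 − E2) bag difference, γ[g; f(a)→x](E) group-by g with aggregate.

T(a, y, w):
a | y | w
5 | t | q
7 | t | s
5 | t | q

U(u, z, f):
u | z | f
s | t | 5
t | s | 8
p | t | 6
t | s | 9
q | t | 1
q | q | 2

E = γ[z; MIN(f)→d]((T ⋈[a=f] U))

Stepwise |·|:
  T → 3
  U → 6
  (T ⋈[a=f] U) → 2
  γ[z; MIN(f)→d]((T ⋈[a=f] U)) → 1

|E| = 1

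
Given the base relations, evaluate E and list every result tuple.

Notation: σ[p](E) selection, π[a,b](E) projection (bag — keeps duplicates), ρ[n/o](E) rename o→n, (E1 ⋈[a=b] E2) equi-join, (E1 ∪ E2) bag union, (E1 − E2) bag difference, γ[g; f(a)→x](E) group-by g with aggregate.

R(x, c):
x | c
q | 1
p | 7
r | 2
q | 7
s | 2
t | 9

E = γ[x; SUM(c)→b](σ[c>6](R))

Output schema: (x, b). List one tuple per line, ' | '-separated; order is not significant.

Row counts bottom-up:
  R → 6
  σ[c>6](R) → 3
  γ[x; SUM(c)→b](σ[c>6](R)) → 3

== RESULT ==
x | b
p | 7
q | 7
t | 9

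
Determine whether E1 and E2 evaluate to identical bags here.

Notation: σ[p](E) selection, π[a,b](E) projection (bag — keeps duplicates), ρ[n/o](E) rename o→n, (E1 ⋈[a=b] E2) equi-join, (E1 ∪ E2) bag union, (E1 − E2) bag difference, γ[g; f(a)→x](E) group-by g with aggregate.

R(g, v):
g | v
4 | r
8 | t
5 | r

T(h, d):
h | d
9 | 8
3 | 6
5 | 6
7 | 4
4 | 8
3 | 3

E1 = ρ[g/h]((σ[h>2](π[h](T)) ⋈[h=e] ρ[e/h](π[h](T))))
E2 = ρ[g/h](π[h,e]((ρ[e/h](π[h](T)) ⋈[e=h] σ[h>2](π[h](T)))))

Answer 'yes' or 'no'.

E1 per-node cardinality:
  T → 6
  π[h](T) → 6
  σ[h>2](π[h](T)) → 6
  T → 6
  π[h](T) → 6
  ρ[e/h](π[h](T)) → 6
  (σ[h>2](π[h](T)) ⋈[h=e] ρ[e/h](π[h](T))) → 8
  ρ[g/h]((σ[h>2](π[h](T)) ⋈[h=e] ρ[e/h](π[h](T)))) → 8
E2 per-node cardinality:
  T → 6
  π[h](T) → 6
  ρ[e/h](π[h](T)) → 6
  T → 6
  π[h](T) → 6
  σ[h>2](π[h](T)) → 6
  (ρ[e/h](π[h](T)) ⋈[e=h] σ[h>2](π[h](T))) → 8
  π[h,e]((ρ[e/h](π[h](T)) ⋈[e=h] σ[h>2](π[h](T)))) → 8
  ρ[g/h](π[h,e]((ρ[e/h](π[h](T)) ⋈[e=h] σ[h>2](π[h](T))))) → 8

E1 and E2 produce the same multiset:
g | e
3 | 3
3 | 3
3 | 3
3 | 3
4 | 4
5 | 5
7 | 7
9 | 9

yes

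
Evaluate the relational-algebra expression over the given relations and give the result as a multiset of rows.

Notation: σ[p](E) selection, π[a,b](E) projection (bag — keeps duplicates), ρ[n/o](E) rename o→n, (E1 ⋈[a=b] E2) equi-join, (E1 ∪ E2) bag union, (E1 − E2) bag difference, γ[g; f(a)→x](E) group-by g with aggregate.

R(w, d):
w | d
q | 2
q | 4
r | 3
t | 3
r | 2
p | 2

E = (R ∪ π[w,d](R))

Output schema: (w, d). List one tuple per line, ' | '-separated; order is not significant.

Row counts bottom-up:
  R → 6
  R → 6
  π[w,d](R) → 6
  (R ∪ π[w,d](R)) → 12

== RESULT ==
w | d
p | 2
p | 2
q | 2
q | 2
q | 4
q | 4
r | 2
r | 2
r | 3
r | 3
t | 3
t | 3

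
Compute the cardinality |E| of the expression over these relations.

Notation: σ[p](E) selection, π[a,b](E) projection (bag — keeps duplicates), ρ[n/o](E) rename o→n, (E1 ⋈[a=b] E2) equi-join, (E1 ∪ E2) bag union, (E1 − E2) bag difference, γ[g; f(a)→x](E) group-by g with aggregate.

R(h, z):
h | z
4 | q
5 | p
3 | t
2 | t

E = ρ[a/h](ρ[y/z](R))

Row counts bottom-up:
  R → 4
  ρ[y/z](R) → 4
  ρ[a/h](ρ[y/z](R)) → 4

|E| = 4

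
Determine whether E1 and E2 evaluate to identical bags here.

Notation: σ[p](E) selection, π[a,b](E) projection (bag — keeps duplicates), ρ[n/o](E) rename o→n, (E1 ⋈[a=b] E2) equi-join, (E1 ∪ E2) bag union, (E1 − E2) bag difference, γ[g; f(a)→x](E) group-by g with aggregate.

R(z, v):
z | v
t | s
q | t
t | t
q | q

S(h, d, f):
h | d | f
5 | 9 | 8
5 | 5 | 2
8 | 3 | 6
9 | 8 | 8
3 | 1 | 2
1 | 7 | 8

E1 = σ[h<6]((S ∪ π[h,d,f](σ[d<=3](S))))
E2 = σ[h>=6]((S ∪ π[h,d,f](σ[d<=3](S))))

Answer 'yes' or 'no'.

E1 per-node cardinality:
  S → 6
  S → 6
  σ[d<=3](S) → 2
  π[h,d,f](σ[d<=3](S)) → 2
  (S ∪ π[h,d,f](σ[d<=3](S))) → 8
  σ[h<6]((S ∪ π[h,d,f](σ[d<=3](S)))) → 5
E2 per-node cardinality:
  S → 6
  S → 6
  σ[d<=3](S) → 2
  π[h,d,f](σ[d<=3](S)) → 2
  (S ∪ π[h,d,f](σ[d<=3](S))) → 8
  σ[h>=6]((S ∪ π[h,d,f](σ[d<=3](S)))) → 3

E1 result:
h | d | f
1 | 7 | 8
3 | 1 | 2
3 | 1 | 2
5 | 5 | 2
5 | 9 | 8
E2 result:
h | d | f
8 | 3 | 6
8 | 3 | 6
9 | 8 | 8
Witness: (1, 7, 8) appears 1× in E1 but 0× in E2.

no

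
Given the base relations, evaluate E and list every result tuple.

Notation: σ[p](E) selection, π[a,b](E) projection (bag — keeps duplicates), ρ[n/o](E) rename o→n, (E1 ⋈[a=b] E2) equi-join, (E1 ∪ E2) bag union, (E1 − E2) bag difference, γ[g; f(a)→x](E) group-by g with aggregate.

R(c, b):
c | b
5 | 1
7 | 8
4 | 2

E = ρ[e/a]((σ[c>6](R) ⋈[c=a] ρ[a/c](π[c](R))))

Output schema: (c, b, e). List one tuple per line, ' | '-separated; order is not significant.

Row counts bottom-up:
  R → 3
  σ[c>6](R) → 1
  R → 3
  π[c](R) → 3
  ρ[a/c](π[c](R)) → 3
  (σ[c>6](R) ⋈[c=a] ρ[a/c](π[c](R))) → 1
  ρ[e/a]((σ[c>6](R) ⋈[c=a] ρ[a/c](π[c](R)))) → 1

== RESULT ==
c | b | e
7 | 8 | 7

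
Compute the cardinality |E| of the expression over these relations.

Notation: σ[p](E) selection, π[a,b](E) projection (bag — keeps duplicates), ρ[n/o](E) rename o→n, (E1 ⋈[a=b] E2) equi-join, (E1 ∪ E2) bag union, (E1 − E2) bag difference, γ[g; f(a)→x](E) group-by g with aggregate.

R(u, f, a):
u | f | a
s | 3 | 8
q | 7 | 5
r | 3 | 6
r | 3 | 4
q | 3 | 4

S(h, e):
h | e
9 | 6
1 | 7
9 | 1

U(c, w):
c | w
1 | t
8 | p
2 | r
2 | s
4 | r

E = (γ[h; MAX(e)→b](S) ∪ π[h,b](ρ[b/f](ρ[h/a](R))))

Row counts bottom-up:
  S → 3
  γ[h; MAX(e)→b](S) → 2
  R → 5
  ρ[h/a](R) → 5
  ρ[b/f](ρ[h/a](R)) → 5
  π[h,b](ρ[b/f](ρ[h/a](R))) → 5
  (γ[h; MAX(e)→b](S) ∪ π[h,b](ρ[b/f](ρ[h/a](R)))) → 7

|E| = 7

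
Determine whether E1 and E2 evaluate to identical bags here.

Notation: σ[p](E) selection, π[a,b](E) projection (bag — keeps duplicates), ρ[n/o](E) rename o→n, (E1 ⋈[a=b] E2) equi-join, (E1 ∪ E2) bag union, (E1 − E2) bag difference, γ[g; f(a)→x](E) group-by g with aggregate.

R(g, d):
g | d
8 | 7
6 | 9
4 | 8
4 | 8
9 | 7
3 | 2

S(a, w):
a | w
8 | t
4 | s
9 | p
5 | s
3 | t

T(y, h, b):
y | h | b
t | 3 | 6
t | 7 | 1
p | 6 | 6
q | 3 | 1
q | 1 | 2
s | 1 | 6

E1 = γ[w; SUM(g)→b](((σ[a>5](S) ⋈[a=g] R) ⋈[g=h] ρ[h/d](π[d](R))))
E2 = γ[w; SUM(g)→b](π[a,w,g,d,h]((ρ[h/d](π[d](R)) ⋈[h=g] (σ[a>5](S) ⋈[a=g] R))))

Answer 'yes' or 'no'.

E1 row counts bottom-up:
  S → 5
  σ[a>5](S) → 2
  R → 6
  (σ[a>5](S) ⋈[a=g] R) → 2
  R → 6
  π[d](R) → 6
  ρ[h/d](π[d](R)) → 6
  ((σ[a>5](S) ⋈[a=g] R) ⋈[g=h] ρ[h/d](π[d](R))) → 3
  γ[w; SUM(g)→b](((σ[a>5](S) ⋈[a=g] R) ⋈[g=h] ρ[h/d](π[d](R)))) → 2
E2 row counts bottom-up:
  R → 6
  π[d](R) → 6
  ρ[h/d](π[d](R)) → 6
  S → 5
  σ[a>5](S) → 2
  R → 6
  (σ[a>5](S) ⋈[a=g] R) → 2
  (ρ[h/d](π[d](R)) ⋈[h=g] (σ[a>5](S) ⋈[a=g] R)) → 3
  π[a,w,g,d,h]((ρ[h/d](π[d](R)) ⋈[h=g] (σ[a>5](S) ⋈[a=g] R))) → 3
  γ[w; SUM(g)→b](π[a,w,g,d,h]((ρ[h/d](π[d](R)) ⋈[h=g] (σ[a>5](S) ⋈[a=g] R)))) → 2

E1 and E2 produce the same multiset:
w | b
p | 9
t | 16

yes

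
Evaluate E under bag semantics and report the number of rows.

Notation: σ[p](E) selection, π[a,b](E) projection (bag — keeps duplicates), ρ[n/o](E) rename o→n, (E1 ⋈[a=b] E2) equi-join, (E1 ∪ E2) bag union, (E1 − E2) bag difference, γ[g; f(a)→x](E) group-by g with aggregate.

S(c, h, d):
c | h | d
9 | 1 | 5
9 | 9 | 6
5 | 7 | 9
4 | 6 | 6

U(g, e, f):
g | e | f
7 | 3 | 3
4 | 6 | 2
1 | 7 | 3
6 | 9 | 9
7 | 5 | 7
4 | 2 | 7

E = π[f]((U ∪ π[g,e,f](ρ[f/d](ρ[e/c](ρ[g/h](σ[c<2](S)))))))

Per-node cardinality:
  U → 6
  S → 4
  σ[c<2](S) → 0
  ρ[g/h](σ[c<2](S)) → 0
  ρ[e/c](ρ[g/h](σ[c<2](S))) → 0
  ρ[f/d](ρ[e/c](ρ[g/h](σ[c<2](S)))) → 0
  π[g,e,f](ρ[f/d](ρ[e/c](ρ[g/h](σ[c<2](S))))) → 0
  (U ∪ π[g,e,f](ρ[f/d](ρ[e/c](ρ[g/h](σ[c<2](S)))))) → 6
  π[f]((U ∪ π[g,e,f](ρ[f/d](ρ[e/c](ρ[g/h](σ[c<2](S))))))) → 6

|E| = 6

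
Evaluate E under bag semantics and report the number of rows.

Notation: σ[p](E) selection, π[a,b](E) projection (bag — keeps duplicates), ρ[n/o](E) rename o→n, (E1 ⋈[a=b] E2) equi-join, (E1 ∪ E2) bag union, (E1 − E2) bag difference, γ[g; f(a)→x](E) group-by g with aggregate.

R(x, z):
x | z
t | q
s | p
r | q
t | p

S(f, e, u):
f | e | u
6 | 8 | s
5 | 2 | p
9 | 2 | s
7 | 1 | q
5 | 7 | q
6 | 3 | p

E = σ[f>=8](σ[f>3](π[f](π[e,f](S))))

Stepwise |·|:
  S → 6
  π[e,f](S) → 6
  π[f](π[e,f](S)) → 6
  σ[f>3](π[f](π[e,f](S))) → 6
  σ[f>=8](σ[f>3](π[f](π[e,f](S)))) → 1

|E| = 1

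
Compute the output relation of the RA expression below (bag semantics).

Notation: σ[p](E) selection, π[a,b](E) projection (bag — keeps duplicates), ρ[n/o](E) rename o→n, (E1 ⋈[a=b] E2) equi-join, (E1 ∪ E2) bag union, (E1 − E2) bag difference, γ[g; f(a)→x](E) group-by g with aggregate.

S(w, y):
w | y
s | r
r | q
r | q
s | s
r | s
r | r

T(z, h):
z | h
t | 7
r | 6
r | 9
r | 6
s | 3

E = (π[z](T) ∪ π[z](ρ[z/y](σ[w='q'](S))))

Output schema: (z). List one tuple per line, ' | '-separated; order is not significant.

Stepwise |·|:
  T → 5
  π[z](T) → 5
  S → 6
  σ[w='q'](S) → 0
  ρ[z/y](σ[w='q'](S)) → 0
  π[z](ρ[z/y](σ[w='q'](S))) → 0
  (π[z](T) ∪ π[z](ρ[z/y](σ[w='q'](S)))) → 5

== RESULT ==
z
r
r
r
s
t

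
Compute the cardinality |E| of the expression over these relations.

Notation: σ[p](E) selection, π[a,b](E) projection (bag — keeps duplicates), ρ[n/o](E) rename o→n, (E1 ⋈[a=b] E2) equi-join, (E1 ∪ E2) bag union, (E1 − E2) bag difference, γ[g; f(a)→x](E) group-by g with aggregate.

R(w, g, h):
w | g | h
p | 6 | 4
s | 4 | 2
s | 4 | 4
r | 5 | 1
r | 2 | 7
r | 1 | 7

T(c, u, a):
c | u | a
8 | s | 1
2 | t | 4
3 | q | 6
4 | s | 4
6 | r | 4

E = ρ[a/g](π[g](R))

Per-node cardinality:
  R → 6
  π[g](R) → 6
  ρ[a/g](π[g](R)) → 6

|E| = 6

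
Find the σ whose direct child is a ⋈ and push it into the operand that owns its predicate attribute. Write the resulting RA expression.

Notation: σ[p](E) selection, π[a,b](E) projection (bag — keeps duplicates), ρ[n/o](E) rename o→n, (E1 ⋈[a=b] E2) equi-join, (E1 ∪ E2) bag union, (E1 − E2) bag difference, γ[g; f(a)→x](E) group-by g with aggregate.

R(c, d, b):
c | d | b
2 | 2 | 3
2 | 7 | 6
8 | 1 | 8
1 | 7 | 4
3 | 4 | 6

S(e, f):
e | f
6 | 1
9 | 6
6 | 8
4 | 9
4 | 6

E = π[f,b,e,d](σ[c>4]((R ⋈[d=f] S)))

σ filters on c, owned by the left side.
E' = π[f,b,e,d]((σ[c>4](R) ⋈[d=f] S))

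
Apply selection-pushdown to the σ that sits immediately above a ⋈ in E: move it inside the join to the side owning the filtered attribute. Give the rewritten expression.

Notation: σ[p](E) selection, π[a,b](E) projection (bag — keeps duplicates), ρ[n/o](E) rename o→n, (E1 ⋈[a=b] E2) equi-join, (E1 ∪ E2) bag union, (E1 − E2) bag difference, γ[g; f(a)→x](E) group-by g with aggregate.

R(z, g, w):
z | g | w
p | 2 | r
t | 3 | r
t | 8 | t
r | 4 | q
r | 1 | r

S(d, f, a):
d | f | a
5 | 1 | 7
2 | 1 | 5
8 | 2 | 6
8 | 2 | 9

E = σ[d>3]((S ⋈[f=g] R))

σ filters on d, owned by the left side.
E' = (σ[d>3](S) ⋈[f=g] R)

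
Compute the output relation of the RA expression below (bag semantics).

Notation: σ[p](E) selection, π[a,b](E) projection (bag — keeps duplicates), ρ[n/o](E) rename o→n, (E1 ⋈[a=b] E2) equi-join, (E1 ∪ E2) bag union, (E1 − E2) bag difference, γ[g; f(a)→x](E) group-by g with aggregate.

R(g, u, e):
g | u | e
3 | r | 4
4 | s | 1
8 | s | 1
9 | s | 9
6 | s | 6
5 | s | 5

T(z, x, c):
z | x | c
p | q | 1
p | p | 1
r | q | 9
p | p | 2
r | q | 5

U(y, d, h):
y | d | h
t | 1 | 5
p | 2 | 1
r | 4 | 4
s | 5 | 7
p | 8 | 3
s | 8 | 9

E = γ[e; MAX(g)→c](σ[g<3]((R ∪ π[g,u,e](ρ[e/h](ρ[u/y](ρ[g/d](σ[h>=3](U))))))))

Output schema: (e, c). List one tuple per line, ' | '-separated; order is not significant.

Row counts bottom-up:
  R → 6
  U → 6
  σ[h>=3](U) → 5
  ρ[g/d](σ[h>=3](U)) → 5
  ρ[u/y](ρ[g/d](σ[h>=3](U))) → 5
  ρ[e/h](ρ[u/y](ρ[g/d](σ[h>=3](U)))) → 5
  π[g,u,e](ρ[e/h](ρ[u/y](ρ[g/d](σ[h>=3](U))))) → 5
  (R ∪ π[g,u,e](ρ[e/h](ρ[u/y](ρ[g/d](σ[h>=3](U)))))) → 11
  σ[g<3]((R ∪ π[g,u,e](ρ[e/h](ρ[u/y](ρ[g/d](σ[h>=3](U))))))) → 1
  γ[e; MAX(g)→c](σ[g<3]((R ∪ π[g,u,e](ρ[e/h](ρ[u/y](ρ[g/d](σ[h>=3](U)))))))) → 1

== RESULT ==
e | c
5 | 1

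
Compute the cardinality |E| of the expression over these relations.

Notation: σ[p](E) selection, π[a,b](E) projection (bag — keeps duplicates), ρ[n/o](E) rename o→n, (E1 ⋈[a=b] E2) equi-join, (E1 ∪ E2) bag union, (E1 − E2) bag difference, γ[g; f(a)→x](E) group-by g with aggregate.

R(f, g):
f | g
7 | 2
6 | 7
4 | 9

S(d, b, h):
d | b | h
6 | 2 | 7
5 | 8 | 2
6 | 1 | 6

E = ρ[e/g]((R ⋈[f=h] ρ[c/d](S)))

Per-node cardinality:
  R → 3
  S → 3
  ρ[c/d](S) → 3
  (R ⋈[f=h] ρ[c/d](S)) → 2
  ρ[e/g]((R ⋈[f=h] ρ[c/d](S))) → 2

|E| = 2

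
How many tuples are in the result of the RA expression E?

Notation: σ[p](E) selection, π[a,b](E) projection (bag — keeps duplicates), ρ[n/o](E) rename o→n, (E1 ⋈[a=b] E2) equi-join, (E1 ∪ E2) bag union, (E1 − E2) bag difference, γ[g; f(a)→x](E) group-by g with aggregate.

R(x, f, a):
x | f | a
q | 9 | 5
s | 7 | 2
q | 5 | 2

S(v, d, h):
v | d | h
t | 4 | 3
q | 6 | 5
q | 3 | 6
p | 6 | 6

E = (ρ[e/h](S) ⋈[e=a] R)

Row counts bottom-up:
  S → 4
  ρ[e/h](S) → 4
  R → 3
  (ρ[e/h](S) ⋈[e=a] R) → 1

|E| = 1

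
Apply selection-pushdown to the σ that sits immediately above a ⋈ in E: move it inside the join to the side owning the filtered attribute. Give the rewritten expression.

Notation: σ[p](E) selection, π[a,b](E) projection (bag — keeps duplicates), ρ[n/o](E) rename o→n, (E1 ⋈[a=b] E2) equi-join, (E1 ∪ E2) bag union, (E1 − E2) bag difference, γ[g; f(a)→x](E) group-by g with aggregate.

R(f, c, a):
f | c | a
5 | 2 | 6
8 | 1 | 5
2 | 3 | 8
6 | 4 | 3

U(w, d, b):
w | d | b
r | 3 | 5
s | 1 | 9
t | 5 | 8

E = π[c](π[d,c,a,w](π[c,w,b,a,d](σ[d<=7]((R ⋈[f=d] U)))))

σ filters on d, owned by the right side.
E' = π[c](π[d,c,a,w](π[c,w,b,a,d]((R ⋈[f=d] σ[d<=7](U)))))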